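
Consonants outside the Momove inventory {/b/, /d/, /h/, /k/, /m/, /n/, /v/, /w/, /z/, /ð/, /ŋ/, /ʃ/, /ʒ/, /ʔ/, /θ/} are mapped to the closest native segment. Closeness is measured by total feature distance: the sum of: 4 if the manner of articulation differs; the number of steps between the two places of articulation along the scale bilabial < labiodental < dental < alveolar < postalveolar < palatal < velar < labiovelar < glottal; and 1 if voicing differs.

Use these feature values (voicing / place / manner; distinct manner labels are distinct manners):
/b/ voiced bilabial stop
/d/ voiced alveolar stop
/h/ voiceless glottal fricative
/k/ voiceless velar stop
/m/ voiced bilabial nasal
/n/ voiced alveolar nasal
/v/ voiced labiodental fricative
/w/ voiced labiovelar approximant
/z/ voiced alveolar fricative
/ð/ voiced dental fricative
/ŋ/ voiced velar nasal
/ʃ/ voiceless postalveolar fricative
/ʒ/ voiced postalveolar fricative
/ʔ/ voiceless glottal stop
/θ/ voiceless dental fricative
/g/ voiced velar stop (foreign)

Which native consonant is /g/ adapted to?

k

/k/ is closest: same manner (stop), place distance 0 (velar→velar), voicing differs (+1); total 1. Next closest is /d/ at distance 3.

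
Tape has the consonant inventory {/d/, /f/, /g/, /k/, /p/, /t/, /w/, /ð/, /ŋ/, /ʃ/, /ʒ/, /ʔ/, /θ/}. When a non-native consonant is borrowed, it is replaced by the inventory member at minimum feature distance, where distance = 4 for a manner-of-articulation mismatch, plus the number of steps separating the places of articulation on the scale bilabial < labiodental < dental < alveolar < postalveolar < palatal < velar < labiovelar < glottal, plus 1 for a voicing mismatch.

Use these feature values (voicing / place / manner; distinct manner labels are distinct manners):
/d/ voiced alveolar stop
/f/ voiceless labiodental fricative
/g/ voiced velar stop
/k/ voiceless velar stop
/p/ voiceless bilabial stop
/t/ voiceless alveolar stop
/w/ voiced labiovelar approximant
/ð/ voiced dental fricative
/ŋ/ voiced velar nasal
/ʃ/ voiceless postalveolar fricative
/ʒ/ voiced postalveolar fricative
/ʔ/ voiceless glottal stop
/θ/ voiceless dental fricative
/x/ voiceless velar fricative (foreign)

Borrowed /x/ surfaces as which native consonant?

/ʃ/ is closest: same manner (fricative), place distance 2 (velar→postalveolar), same voicing; total 2. Next closest is /ʒ/ at distance 3.

ʃ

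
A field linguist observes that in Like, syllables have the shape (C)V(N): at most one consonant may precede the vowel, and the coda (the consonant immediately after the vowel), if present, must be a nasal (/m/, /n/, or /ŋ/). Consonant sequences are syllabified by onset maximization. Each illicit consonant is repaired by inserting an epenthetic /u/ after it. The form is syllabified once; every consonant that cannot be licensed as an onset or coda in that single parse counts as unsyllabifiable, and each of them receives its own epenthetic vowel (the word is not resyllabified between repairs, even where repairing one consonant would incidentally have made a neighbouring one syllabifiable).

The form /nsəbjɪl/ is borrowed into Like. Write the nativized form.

nusəbujɪlu

Under (C)V(N), the unsyllabifiable consonants are /n/, /b/, /l/ (only a nasal (/m/, /n/, or /ŋ/) is licensed in coda position; onsets are limited to one consonant).
Inserting the epenthetic vowel yields /n/ → /nu/, /b/ → /bu/, /l/ → /lu/.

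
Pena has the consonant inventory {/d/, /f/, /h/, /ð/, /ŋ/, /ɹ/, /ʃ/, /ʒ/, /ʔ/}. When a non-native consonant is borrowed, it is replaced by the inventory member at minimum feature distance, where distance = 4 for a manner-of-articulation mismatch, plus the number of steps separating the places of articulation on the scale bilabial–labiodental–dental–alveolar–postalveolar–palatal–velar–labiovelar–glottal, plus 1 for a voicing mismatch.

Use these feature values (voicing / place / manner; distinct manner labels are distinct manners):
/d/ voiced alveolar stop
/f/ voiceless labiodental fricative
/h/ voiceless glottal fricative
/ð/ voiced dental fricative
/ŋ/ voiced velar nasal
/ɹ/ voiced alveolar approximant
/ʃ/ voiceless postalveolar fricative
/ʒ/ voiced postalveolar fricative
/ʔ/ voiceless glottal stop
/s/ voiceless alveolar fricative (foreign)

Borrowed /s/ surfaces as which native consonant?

ʃ

/ʃ/ is closest: same manner (fricative), place distance 1 (alveolar→postalveolar), same voicing; total 1. Next closest is /f/ at distance 2.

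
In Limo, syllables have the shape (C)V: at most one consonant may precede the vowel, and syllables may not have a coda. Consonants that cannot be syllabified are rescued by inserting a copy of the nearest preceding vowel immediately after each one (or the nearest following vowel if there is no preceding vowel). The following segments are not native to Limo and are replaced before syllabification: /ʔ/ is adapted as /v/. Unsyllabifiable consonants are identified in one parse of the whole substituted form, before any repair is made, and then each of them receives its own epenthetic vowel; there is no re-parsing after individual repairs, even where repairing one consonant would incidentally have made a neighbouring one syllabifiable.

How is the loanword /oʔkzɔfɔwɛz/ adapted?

ovokozɔfɔwɛzɛ

Substitution: /ʔ/ → /v/, giving /ovkzɔfɔwɛz/.
The consonants /v/, /k/, /z/ cannot be parsed into a legal (C)V syllable (no codas are permitted; onsets are limited to one consonant).
Each unlicensed consonant becomes the onset of a new syllable: /v/ → /vo/, /k/ → /ko/, /z/ → /zɛ/.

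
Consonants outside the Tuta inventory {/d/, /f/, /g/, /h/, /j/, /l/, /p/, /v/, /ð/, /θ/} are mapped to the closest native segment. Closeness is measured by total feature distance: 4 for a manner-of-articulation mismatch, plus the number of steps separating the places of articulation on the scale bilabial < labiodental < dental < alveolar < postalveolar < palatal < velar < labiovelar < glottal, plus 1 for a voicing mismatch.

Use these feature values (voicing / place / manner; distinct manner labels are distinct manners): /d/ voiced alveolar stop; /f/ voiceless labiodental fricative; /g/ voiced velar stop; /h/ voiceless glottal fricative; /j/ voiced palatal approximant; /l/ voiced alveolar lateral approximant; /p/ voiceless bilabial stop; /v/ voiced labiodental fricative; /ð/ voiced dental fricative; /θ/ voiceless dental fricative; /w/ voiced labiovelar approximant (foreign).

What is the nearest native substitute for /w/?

/j/ is closest: same manner (approximant), place distance 2 (labiovelar→palatal), same voicing; total 2. Next closest is /g/ at distance 5.

j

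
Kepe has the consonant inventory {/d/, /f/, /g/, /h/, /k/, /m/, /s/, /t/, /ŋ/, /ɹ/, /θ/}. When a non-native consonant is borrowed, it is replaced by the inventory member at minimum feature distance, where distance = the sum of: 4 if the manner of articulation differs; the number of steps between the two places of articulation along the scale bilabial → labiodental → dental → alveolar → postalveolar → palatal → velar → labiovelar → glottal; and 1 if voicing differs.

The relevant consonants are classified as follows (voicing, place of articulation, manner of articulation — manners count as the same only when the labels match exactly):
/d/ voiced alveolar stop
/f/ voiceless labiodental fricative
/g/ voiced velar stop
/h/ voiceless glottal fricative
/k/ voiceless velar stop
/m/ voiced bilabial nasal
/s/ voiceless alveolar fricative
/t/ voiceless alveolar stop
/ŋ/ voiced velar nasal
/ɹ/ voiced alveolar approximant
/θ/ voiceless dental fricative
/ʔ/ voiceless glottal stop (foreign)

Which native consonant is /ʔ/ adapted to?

k

/k/ is closest: same manner (stop), place distance 2 (glottal→velar), same voicing; total 2. Next closest is /g/ at distance 3.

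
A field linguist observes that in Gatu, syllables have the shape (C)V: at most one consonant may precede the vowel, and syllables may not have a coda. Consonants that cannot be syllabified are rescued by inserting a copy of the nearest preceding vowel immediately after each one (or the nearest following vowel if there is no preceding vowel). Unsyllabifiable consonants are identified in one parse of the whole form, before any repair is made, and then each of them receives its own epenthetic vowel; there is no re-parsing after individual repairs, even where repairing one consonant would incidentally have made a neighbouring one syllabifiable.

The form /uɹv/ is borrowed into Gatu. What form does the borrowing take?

uɹuvu

The consonants /ɹ/, /v/ cannot be parsed into a legal (C)V syllable (no codas are permitted; onsets are limited to one consonant).
Inserting the epenthetic vowel yields /ɹ/ → /ɹu/, /v/ → /vu/.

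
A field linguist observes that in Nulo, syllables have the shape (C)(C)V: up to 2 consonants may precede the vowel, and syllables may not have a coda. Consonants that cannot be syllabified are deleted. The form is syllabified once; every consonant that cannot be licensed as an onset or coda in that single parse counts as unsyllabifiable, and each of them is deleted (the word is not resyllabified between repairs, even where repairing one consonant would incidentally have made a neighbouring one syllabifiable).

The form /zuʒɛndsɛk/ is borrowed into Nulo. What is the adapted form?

zuʒɛdsɛ

Syllabifying with onset maximization leaves /n/, /k/ stranded (no codas are permitted; onsets may contain at most 2 consonants).
Deleting the stranded consonants removes /n/, /k/.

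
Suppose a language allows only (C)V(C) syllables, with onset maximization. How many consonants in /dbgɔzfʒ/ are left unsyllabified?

4

Syllabifying with onset maximization leaves /d/, /b/, /f/, /ʒ/ stranded (at most one coda consonant is licensed; onsets are limited to one consonant).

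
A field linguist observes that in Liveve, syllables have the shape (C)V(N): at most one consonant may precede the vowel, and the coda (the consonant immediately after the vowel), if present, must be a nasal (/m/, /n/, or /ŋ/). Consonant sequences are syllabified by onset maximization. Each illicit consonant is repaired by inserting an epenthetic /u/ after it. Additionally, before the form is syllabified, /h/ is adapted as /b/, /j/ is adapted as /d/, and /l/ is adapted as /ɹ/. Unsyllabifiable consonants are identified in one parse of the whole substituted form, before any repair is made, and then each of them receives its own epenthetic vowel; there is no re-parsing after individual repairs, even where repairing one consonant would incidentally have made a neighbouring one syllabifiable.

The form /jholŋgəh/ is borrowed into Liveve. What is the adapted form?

duboɹuŋugəbu

Substitution: /j/ → /d/, /h/ → /b/, /l/ → /ɹ/, giving /dboɹŋgəb/.
The consonants /d/, /ɹ/, /ŋ/, /b/ cannot be parsed into a legal (C)V(N) syllable (only a nasal (/m/, /n/, or /ŋ/) is licensed in coda position; onsets are limited to one consonant).
Inserting the epenthetic vowel yields /d/ → /du/, /ɹ/ → /ɹu/, /ŋ/ → /ŋu/, /b/ → /bu/.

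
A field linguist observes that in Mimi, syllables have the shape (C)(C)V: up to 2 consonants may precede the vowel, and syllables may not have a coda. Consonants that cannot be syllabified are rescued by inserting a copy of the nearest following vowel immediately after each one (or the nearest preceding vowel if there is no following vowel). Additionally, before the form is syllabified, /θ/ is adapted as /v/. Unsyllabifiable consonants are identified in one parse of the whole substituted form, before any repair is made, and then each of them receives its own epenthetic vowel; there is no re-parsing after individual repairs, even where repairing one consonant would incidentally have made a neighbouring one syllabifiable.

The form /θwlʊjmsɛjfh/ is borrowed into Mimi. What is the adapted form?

vʊwlʊjɛmsɛjɛfɛhɛ

Substitution: /θ/ → /v/, giving /vwlʊjmsɛjfh/.
The consonants /v/, /j/, /j/, /f/, /h/ cannot be parsed into a legal (C)(C)V syllable (no codas are permitted; onsets may contain at most 2 consonants).
Epenthesis after each stranded consonant: /v/ → /vʊ/, /j/ → /jɛ/, /j/ → /jɛ/, /f/ → /fɛ/, /h/ → /hɛ/.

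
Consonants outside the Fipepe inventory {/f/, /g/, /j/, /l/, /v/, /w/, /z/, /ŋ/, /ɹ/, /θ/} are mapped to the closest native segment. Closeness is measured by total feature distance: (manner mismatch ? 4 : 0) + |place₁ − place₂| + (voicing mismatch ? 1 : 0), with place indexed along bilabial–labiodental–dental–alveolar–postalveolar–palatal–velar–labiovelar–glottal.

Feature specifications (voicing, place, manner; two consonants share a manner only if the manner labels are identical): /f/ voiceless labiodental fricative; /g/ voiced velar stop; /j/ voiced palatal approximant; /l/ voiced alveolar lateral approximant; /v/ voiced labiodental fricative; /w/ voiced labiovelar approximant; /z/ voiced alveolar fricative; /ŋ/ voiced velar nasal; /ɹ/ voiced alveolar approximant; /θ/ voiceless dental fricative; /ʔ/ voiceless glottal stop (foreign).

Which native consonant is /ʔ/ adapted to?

/g/ is closest: same manner (stop), place distance 2 (glottal→velar), voicing differs (+1); total 3. Next closest is /w/ at distance 6.

g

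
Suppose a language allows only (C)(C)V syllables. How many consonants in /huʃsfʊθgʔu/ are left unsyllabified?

2

Syllabifying with onset maximization leaves /ʃ/, /θ/ stranded (no codas are permitted; onsets may contain at most 2 consonants).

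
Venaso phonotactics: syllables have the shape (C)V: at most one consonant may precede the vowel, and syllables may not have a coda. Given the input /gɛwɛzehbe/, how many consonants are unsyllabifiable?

The consonants /h/ cannot be parsed into a legal (C)V syllable (no codas are permitted; onsets are limited to one consonant).

1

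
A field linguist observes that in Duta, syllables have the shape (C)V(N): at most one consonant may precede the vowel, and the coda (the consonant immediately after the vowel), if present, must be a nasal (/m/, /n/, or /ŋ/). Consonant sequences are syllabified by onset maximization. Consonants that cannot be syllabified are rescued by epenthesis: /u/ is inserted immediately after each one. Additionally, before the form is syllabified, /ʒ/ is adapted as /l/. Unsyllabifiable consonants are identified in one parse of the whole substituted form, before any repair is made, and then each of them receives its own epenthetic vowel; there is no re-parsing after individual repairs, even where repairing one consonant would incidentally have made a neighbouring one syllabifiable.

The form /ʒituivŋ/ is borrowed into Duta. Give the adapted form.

lituivuŋu

Substitution: /ʒ/ → /l/, giving /lituivŋ/.
Under (C)V(N), the unsyllabifiable consonants are /v/, /ŋ/ (only a nasal (/m/, /n/, or /ŋ/) is licensed in coda position; onsets are limited to one consonant).
Inserting the epenthetic vowel yields /v/ → /vu/, /ŋ/ → /ŋu/.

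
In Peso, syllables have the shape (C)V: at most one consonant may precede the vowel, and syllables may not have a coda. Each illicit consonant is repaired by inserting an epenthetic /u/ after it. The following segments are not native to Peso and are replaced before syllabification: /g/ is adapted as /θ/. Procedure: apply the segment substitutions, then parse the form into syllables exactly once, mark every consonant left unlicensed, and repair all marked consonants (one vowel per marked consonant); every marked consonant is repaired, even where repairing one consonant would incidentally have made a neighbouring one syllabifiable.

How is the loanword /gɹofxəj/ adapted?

Substitution: /g/ → /θ/, giving /θɹofxəj/.
The consonants /θ/, /f/, /j/ cannot be parsed into a legal (C)V syllable (no codas are permitted; onsets are limited to one consonant).
Inserting the epenthetic vowel yields /θ/ → /θu/, /f/ → /fu/, /j/ → /ju/.

θuɹofuxəju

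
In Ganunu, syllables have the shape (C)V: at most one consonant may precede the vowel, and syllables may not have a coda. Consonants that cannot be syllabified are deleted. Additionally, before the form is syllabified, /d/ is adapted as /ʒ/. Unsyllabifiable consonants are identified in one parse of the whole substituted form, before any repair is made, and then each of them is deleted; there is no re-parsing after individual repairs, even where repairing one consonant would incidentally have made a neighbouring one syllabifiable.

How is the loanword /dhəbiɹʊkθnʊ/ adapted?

Substitution: /d/ → /ʒ/, giving /ʒhəbiɹʊkθnʊ/.
Under (C)V, the unsyllabifiable consonants are /ʒ/, /k/, /θ/ (no codas are permitted; onsets are limited to one consonant).
Each unlicensed consonant is deleted: /ʒ/, /k/, /θ/.

həbiɹʊnʊ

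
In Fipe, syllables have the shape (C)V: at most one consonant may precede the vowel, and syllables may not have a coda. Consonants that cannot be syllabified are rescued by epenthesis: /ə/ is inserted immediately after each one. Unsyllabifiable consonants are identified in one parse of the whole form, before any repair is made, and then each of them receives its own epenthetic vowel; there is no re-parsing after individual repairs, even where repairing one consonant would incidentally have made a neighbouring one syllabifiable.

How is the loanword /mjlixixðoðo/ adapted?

məjəlixixəðoðo

Under (C)V, the unsyllabifiable consonants are /m/, /j/, /x/ (no codas are permitted; onsets are limited to one consonant).
Inserting the epenthetic vowel yields /m/ → /mə/, /j/ → /jə/, /x/ → /xə/.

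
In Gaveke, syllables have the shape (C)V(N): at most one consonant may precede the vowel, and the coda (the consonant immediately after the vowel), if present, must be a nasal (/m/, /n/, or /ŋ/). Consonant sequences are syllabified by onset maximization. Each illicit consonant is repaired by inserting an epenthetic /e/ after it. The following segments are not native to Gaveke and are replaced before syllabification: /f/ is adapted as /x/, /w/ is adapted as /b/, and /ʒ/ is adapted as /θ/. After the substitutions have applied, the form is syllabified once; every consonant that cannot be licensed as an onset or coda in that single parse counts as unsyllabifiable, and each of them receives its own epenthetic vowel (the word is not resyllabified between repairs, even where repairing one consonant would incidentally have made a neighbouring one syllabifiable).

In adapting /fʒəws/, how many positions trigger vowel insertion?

After substitution the input is /xθəbs/.
The unsyllabifiable consonants are /x/, /b/, /s/; each receives one epenthetic vowel.

3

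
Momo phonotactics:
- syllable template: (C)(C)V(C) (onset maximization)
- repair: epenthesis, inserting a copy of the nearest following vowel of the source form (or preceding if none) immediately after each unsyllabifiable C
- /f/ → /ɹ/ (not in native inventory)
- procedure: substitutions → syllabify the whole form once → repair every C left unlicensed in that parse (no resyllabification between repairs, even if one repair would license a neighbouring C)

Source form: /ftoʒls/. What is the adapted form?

ɹtoʒloso

Substitution: /f/ → /ɹ/, giving /ɹtoʒls/.
Under (C)(C)V(C), the unsyllabifiable consonants are /l/, /s/ (at most one coda consonant is licensed; onsets may contain at most 2 consonants).
Inserting the epenthetic vowel yields /l/ → /lo/, /s/ → /so/.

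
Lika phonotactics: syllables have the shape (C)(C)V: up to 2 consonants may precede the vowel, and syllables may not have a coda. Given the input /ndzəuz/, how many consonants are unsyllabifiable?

2

The consonants /n/, /z/ cannot be parsed into a legal (C)(C)V syllable (no codas are permitted; onsets may contain at most 2 consonants).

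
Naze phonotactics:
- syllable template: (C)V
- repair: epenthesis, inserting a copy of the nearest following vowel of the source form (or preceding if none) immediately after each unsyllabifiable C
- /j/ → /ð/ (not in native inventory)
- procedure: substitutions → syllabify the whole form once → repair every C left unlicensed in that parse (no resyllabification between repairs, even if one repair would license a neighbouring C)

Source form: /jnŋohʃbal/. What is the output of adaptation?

ðonoŋohaʃabala

Substitution: /j/ → /ð/, giving /ðnŋohʃbal/.
Under (C)V, the unsyllabifiable consonants are /ð/, /n/, /h/, /ʃ/, /l/ (no codas are permitted; onsets are limited to one consonant).
Inserting the epenthetic vowel yields /ð/ → /ðo/, /n/ → /no/, /h/ → /ha/, /ʃ/ → /ʃa/, /l/ → /la/.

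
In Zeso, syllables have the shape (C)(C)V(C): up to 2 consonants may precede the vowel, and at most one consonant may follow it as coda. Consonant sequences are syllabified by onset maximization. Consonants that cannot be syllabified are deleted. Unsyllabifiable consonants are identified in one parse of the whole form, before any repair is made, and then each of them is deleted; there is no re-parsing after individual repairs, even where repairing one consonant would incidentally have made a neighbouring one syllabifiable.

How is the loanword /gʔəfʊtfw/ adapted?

gʔəfʊt

Syllabifying with onset maximization leaves /f/, /w/ stranded (at most one coda consonant is licensed; onsets may contain at most 2 consonants).
Each unlicensed consonant is deleted: /f/, /w/.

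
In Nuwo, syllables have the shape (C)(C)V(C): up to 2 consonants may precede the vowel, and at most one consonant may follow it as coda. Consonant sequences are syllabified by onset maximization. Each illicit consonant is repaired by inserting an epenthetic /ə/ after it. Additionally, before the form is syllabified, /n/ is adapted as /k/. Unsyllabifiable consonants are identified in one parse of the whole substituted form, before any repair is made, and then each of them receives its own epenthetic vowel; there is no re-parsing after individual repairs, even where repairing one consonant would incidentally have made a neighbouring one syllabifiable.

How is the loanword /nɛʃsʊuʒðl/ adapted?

Substitution: /n/ → /k/, giving /kɛʃsʊuʒðl/.
The consonants /ð/, /l/ cannot be parsed into a legal (C)(C)V(C) syllable (at most one coda consonant is licensed; onsets may contain at most 2 consonants).
Inserting the epenthetic vowel yields /ð/ → /ðə/, /l/ → /lə/.

kɛʃsʊuʒðələ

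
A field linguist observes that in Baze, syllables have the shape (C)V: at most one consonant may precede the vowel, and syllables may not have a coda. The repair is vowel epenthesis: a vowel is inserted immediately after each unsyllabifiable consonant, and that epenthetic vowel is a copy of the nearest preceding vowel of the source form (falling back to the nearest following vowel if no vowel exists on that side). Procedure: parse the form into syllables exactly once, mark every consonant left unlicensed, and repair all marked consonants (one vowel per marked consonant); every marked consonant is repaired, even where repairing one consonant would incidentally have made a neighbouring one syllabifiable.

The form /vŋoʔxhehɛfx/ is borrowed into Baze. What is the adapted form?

voŋoʔoxohehɛfɛxɛ

The consonants /v/, /ʔ/, /x/, /f/, /x/ cannot be parsed into a legal (C)V syllable (no codas are permitted; onsets are limited to one consonant).
Inserting the epenthetic vowel yields /v/ → /vo/, /ʔ/ → /ʔo/, /x/ → /xo/, /f/ → /fɛ/, /x/ → /xɛ/.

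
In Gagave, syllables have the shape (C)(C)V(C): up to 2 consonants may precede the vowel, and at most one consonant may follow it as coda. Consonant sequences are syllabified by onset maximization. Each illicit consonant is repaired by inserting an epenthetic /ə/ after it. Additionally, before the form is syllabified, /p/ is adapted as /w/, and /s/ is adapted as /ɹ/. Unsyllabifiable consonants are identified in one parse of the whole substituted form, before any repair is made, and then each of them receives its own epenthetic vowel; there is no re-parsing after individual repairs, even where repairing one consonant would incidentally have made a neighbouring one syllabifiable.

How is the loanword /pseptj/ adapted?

wɹewtəjə

Substitution: /p/ → /w/, /s/ → /ɹ/, giving /wɹewtj/.
Syllabifying with onset maximization leaves /t/, /j/ stranded (at most one coda consonant is licensed; onsets may contain at most 2 consonants).
Epenthesis after each stranded consonant: /t/ → /tə/, /j/ → /jə/.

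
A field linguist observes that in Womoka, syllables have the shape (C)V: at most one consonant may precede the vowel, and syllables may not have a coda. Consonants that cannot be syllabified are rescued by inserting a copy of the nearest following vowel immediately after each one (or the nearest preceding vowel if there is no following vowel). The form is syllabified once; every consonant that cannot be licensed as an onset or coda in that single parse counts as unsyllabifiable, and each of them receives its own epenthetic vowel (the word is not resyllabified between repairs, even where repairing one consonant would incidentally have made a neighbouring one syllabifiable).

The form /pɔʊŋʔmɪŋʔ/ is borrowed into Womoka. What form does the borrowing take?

Under (C)V, the unsyllabifiable consonants are /ŋ/, /ʔ/, /ŋ/, /ʔ/ (no codas are permitted; onsets are limited to one consonant).
Epenthesis after each stranded consonant: /ŋ/ → /ŋɪ/, /ʔ/ → /ʔɪ/, /ŋ/ → /ŋɪ/, /ʔ/ → /ʔɪ/.

pɔʊŋɪʔɪmɪŋɪʔɪ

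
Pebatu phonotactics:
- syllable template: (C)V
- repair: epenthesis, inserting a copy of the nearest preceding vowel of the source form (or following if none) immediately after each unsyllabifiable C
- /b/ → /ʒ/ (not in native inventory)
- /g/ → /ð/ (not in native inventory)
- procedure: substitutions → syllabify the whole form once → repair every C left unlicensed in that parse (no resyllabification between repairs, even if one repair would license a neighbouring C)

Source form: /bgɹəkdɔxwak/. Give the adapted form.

Substitution: /b/ → /ʒ/, /g/ → /ð/, giving /ʒðɹəkdɔxwak/.
Under (C)V, the unsyllabifiable consonants are /ʒ/, /ð/, /k/, /x/, /k/ (no codas are permitted; onsets are limited to one consonant).
Inserting the epenthetic vowel yields /ʒ/ → /ʒə/, /ð/ → /ðə/, /k/ → /kə/, /x/ → /xɔ/, /k/ → /ka/.

ʒəðəɹəkədɔxɔwaka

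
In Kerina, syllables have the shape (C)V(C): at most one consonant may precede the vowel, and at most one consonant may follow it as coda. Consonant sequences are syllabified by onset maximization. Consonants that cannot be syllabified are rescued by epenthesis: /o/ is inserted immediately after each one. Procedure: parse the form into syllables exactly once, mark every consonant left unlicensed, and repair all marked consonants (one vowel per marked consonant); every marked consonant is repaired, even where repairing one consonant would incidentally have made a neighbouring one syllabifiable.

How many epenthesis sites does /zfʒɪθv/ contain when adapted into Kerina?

3

The unsyllabifiable consonants are /z/, /f/, /v/; each receives one epenthetic vowel.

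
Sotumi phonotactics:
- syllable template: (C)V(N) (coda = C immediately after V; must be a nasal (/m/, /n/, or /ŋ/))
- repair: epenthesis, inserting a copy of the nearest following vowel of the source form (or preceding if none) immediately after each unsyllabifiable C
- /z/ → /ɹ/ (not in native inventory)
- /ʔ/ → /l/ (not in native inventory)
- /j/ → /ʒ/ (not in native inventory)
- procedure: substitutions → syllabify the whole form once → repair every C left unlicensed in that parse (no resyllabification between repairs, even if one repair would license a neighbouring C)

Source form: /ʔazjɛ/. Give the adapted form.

laɹɛʒɛ

Substitution: /ʔ/ → /l/, /z/ → /ɹ/, /j/ → /ʒ/, giving /laɹʒɛ/.
Syllabifying with onset maximization leaves /ɹ/ stranded (only a nasal (/m/, /n/, or /ŋ/) is licensed in coda position; onsets are limited to one consonant).
Inserting the epenthetic vowel yields /ɹ/ → /ɹɛ/.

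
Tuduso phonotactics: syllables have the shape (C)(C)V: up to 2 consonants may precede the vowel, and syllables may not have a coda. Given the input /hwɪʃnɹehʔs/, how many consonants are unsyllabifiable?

4

Syllabifying with onset maximization leaves /ʃ/, /h/, /ʔ/, /s/ stranded (no codas are permitted; onsets may contain at most 2 consonants).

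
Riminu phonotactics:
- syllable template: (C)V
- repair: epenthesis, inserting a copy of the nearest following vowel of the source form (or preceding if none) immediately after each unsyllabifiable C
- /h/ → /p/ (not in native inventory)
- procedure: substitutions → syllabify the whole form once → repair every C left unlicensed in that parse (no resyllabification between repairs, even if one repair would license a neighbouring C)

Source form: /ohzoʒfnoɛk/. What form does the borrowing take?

Substitution: /h/ → /p/, giving /opzoʒfnoɛk/.
The consonants /p/, /ʒ/, /f/, /k/ cannot be parsed into a legal (C)V syllable (no codas are permitted; onsets are limited to one consonant).
Each unlicensed consonant becomes the onset of a new syllable: /p/ → /po/, /ʒ/ → /ʒo/, /f/ → /fo/, /k/ → /kɛ/.

opozoʒofonoɛkɛ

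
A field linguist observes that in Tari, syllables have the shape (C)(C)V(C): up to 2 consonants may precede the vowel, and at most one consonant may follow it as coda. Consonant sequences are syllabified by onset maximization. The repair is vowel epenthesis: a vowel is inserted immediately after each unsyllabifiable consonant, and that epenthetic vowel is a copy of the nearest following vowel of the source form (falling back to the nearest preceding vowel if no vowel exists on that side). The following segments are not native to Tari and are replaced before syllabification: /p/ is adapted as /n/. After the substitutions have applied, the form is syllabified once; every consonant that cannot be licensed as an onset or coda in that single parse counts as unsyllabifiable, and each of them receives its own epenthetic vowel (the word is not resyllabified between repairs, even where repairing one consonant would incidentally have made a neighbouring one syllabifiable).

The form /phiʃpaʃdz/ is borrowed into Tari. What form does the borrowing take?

nhiʃnaʃdaza

Substitution: /p/ → /n/, giving /nhiʃnaʃdz/.
The consonants /d/, /z/ cannot be parsed into a legal (C)(C)V(C) syllable (at most one coda consonant is licensed; onsets may contain at most 2 consonants).
Epenthesis after each stranded consonant: /d/ → /da/, /z/ → /za/.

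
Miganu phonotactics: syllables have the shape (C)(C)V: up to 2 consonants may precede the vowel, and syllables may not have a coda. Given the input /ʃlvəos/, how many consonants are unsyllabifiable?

Syllabifying with onset maximization leaves /ʃ/, /s/ stranded (no codas are permitted; onsets may contain at most 2 consonants).

2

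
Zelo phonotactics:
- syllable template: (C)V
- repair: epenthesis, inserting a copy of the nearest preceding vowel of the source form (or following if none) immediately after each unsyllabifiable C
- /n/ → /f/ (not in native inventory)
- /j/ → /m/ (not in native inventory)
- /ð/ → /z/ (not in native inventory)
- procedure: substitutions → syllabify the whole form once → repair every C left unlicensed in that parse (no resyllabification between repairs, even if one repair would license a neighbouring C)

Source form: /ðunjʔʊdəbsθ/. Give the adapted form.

Substitution: /ð/ → /z/, /n/ → /f/, /j/ → /m/, giving /zufmʔʊdəbsθ/.
The consonants /f/, /m/, /b/, /s/, /θ/ cannot be parsed into a legal (C)V syllable (no codas are permitted; onsets are limited to one consonant).
Each unlicensed consonant becomes the onset of a new syllable: /f/ → /fu/, /m/ → /mu/, /b/ → /bə/, /s/ → /sə/, /θ/ → /θə/.

zufumuʔʊdəbəsəθə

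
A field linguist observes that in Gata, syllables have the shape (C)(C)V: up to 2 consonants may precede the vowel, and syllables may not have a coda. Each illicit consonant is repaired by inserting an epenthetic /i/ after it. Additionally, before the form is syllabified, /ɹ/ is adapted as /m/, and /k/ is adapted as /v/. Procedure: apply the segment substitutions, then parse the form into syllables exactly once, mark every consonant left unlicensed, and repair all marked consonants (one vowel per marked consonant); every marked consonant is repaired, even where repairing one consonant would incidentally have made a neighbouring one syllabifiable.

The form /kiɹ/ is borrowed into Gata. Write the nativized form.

Substitution: /k/ → /v/, /ɹ/ → /m/, giving /vim/.
Under (C)(C)V, the unsyllabifiable consonants are /m/ (no codas are permitted; onsets may contain at most 2 consonants).
Epenthesis after each stranded consonant: /m/ → /mi/.

vimi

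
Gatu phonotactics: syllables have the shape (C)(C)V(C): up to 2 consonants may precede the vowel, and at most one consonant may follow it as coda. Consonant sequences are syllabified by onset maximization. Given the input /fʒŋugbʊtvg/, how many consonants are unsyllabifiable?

Under (C)(C)V(C), the unsyllabifiable consonants are /f/, /v/, /g/ (at most one coda consonant is licensed; onsets may contain at most 2 consonants).

3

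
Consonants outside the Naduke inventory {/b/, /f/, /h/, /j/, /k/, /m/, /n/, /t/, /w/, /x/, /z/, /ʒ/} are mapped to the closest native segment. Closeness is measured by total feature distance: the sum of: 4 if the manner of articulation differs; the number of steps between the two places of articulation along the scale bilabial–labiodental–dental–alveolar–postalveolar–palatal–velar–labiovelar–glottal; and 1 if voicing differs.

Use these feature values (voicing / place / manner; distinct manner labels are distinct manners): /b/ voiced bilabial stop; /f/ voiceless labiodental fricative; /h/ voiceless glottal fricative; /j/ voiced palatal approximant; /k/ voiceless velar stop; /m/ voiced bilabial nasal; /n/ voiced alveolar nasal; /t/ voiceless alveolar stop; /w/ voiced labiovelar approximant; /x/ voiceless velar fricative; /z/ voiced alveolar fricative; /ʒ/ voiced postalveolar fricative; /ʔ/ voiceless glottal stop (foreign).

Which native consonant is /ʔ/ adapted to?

k

/k/ is closest: same manner (stop), place distance 2 (glottal→velar), same voicing; total 2. Next closest is /h/ at distance 4.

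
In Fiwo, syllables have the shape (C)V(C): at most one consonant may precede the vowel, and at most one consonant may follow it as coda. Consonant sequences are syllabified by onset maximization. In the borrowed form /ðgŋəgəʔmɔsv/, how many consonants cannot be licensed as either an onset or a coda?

Under (C)V(C), the unsyllabifiable consonants are /ð/, /g/, /v/ (at most one coda consonant is licensed; onsets are limited to one consonant).

3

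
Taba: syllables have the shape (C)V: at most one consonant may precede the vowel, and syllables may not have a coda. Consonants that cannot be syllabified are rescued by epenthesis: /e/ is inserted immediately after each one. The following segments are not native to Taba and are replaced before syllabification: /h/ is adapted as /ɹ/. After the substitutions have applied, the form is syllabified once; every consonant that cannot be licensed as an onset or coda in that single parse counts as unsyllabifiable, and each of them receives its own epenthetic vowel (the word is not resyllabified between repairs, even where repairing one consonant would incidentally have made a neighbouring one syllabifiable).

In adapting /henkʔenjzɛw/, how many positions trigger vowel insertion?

After substitution the input is /ɹenkʔenjzɛw/.
The unsyllabifiable consonants are /n/, /k/, /n/, /j/, /w/; each receives one epenthetic vowel.

5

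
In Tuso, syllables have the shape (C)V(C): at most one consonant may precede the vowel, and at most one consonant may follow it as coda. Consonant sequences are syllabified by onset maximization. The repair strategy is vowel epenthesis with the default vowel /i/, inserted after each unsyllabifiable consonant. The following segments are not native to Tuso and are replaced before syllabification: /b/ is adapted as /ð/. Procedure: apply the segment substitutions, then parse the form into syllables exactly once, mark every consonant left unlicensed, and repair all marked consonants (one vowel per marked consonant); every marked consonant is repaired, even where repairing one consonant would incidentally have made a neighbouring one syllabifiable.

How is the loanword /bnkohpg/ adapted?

ðinikohpigi

Substitution: /b/ → /ð/, giving /ðnkohpg/.
The consonants /ð/, /n/, /p/, /g/ cannot be parsed into a legal (C)V(C) syllable (at most one coda consonant is licensed; onsets are limited to one consonant).
Epenthesis after each stranded consonant: /ð/ → /ði/, /n/ → /ni/, /p/ → /pi/, /g/ → /gi/.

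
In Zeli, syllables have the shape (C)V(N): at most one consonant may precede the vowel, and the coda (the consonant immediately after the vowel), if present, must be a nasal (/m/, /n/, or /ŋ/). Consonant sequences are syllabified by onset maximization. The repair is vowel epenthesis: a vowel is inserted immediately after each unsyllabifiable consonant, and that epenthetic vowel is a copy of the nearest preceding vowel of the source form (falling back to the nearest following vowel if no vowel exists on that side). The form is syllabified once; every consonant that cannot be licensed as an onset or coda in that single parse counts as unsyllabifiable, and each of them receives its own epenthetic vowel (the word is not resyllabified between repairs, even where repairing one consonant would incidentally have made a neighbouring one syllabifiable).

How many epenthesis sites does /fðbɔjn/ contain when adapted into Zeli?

4

The unsyllabifiable consonants are /f/, /ð/, /j/, /n/; each receives one epenthetic vowel.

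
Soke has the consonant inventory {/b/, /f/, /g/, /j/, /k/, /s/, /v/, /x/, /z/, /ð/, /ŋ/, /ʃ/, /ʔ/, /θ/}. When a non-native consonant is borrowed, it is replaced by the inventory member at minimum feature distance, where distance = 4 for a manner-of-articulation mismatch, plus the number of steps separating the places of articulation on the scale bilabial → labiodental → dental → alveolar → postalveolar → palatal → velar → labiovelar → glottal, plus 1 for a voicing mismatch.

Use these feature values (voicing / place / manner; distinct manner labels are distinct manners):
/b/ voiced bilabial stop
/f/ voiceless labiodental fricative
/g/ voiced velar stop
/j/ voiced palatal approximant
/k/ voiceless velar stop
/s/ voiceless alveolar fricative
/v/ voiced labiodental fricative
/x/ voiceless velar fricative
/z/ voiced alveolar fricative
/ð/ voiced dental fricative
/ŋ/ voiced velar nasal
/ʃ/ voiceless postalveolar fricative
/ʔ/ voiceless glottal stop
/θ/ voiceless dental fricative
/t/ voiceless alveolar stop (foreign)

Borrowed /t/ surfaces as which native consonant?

/k/ is closest: same manner (stop), place distance 3 (alveolar→velar), same voicing; total 3. Next closest is /b/ at distance 4.

k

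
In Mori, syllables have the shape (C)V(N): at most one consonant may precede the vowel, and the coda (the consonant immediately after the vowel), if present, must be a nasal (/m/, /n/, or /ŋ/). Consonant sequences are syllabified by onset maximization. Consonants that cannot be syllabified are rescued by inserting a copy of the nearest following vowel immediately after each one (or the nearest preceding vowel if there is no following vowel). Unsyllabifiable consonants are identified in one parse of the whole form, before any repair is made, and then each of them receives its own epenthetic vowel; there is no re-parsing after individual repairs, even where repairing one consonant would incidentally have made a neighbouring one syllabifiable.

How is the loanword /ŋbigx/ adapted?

ŋibigixi

Under (C)V(N), the unsyllabifiable consonants are /ŋ/, /g/, /x/ (only a nasal (/m/, /n/, or /ŋ/) is licensed in coda position; onsets are limited to one consonant).
Inserting the epenthetic vowel yields /ŋ/ → /ŋi/, /g/ → /gi/, /x/ → /xi/.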